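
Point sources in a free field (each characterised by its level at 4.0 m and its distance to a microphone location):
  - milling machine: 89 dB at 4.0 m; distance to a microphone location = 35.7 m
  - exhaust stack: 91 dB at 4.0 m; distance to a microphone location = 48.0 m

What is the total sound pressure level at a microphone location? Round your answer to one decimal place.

Apply inverse-square spreading to bring every level to the receiver, then sum 10^(L/10).
milling machine: 89 − 20·log₁₀(35.7/4.0) = 89 − 19.01 = 69.99 dB.
exhaust stack: 91 − 20·log₁₀(48.0/4.0) = 91 − 21.58 = 69.42 dB.
Σ 10^(L/10) = 1.871e+07 → L_total = 10·log₁₀(1.871e+07) = 72.72 dB.

72.7 dB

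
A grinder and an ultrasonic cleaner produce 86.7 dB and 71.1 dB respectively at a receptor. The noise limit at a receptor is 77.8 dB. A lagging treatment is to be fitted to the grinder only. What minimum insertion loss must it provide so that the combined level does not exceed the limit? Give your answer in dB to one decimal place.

Everything except the grinder sums to 10^(71.1/10) = 1.288e+07 in linear terms, 71.10 dB.
To meet 77.8 dB overall, the treated grinder may contribute at most 10^(77.8/10) − 1.288e+07 = 4.737e+07, i.e. 76.76 dB.
Required insertion loss = 86.7 − 76.76 = 9.94 dB.

9.9 dB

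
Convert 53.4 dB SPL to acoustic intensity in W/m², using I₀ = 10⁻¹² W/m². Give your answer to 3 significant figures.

I/I₀ = 10^(53.4/10) = 2.188e+05, so I = 2.188e+05 × 10⁻¹² W/m².

2.19e-07 W/m²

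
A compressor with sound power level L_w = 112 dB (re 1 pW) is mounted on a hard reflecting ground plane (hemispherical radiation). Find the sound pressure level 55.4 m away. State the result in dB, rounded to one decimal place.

69.1 dB

The power spreads over a hemisphere of area 2π·r², so L_p = L_w − 10·log₁₀(2π·r²).
2π·r² = 1.928e+04 m², 10·log₁₀ of that is 42.852 dB.
L_p = 112 − 42.852 = 69.15 dB.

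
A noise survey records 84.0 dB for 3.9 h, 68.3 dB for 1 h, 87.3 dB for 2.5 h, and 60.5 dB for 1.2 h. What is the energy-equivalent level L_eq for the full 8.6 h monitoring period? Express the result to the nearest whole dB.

Weight each interval's intensity by its duration and average over T = 8.6 h:
Σ tᵢ·10^(Lᵢ/10) = 3.9·10^(84.0/10) + 1·10^(68.3/10) + 2.5·10^(87.3/10) + 1.2·10^(60.5/10) = 2.330e+09.
L_eq = 10·log₁₀(2.330e+09/8.6) = 84.33 dB.

84 dB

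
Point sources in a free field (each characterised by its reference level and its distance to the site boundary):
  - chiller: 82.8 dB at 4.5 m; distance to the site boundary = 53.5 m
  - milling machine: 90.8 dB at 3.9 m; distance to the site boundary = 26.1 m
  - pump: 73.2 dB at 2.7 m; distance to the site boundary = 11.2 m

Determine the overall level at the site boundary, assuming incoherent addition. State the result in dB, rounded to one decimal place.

74.7 dB

First find each source's level at the receiver (point-source: −20·log₁₀(r/r_ref)), then combine on an intensity basis.
chiller: 82.8 − 20·log₁₀(53.5/4.5) = 82.8 − 21.50 = 61.30 dB.
milling machine: 90.8 − 20·log₁₀(26.1/3.9) = 90.8 − 16.51 = 74.29 dB.
pump: 73.2 − 20·log₁₀(11.2/2.7) = 73.2 − 12.36 = 60.84 dB.
Σ 10^(L/10) = 2.941e+07 → L_total = 10·log₁₀(2.941e+07) = 74.68 dB.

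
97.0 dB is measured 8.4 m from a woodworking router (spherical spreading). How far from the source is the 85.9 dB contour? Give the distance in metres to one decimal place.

For a point source L₁ − L₂ = 20·log₁₀(r₂/r₁), so r₂ = r₁·10^((L₁−L₂)/20).
r₂ = 8.4·10^((97.0−85.9)/20) = 8.4·10^(11.1/20) = 30.15 m.

30.1 m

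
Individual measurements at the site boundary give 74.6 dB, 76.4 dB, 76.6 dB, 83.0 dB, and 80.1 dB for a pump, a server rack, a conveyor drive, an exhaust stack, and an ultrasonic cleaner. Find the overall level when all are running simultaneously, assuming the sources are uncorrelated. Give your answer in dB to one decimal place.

Incoherent sources combine by intensity addition: L_total = 10·log₁₀(Σ 10^(L_i/10)).
Σ 10^(L/10) = 10^(74.6/10) + 10^(76.4/10) + 10^(76.6/10) + 10^(83.0/10) + 10^(80.1/10) = 4.201e+08.
L_total = 10·log₁₀(4.201e+08) = 86.23 dB.

86.2 dB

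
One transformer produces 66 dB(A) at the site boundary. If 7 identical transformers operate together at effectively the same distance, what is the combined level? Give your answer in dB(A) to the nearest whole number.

With 7 equal, uncorrelated contributions the intensity is 7× that of one unit, giving a rise of 10·log₁₀ 7.
L_total = 66 + 10·log₁₀(7) = 66 + 8.451 = 74.45 dB(A).

74 dB(A)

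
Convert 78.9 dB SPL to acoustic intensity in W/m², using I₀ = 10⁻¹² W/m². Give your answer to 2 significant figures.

7.8e-05 W/m²

I/I₀ = 10^(78.9/10) = 7.762e+07, so I = 7.762e+07 × 10⁻¹² W/m².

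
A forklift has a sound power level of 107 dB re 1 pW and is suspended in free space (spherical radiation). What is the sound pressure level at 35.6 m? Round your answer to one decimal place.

The power spreads over a sphere of area 4π·r², so L_p = L_w − 10·log₁₀(4π·r²).
4π·r² = 1.593e+04 m², 10·log₁₀ of that is 42.021 dB.
L_p = 107 − 42.021 = 64.98 dB.

65.0 dB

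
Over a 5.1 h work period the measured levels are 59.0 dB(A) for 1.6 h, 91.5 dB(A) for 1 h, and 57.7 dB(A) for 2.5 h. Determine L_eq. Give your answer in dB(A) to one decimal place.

The energy average is taken in the linear domain: L_eq = 10·log₁₀[(Σ tᵢ·10^(Lᵢ/10))/T], T = 5.1 h.
Σ tᵢ·10^(Lᵢ/10) = 1.6·10^(59.0/10) + 1·10^(91.5/10) + 2.5·10^(57.7/10) = 1.415e+09.
L_eq = 10·log₁₀(1.415e+09/5.1) = 84.43 dB(A).

84.4 dB(A)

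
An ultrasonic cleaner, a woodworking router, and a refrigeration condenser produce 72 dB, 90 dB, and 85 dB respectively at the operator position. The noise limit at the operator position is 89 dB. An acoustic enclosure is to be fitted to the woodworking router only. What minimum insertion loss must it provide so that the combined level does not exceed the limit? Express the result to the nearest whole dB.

3 dB

Everything except the woodworking router sums to 10^(72/10) + 10^(85/10) = 3.321e+08 in linear terms, 85.21 dB.
To meet 89 dB overall, the treated woodworking router may contribute at most 10^(89/10) − 3.321e+08 = 4.623e+08, i.e. 86.65 dB.
So the woodworking router must be reduced from 90 to 86.65 dB: IL = 3.35 dB.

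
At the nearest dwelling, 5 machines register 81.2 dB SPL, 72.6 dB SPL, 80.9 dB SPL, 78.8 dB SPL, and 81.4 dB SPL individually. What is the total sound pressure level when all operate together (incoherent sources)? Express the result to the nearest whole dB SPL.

87 dB SPL

Incoherent sources combine by intensity addition: L_total = 10·log₁₀(Σ 10^(L_i/10)).
Σ 10^(L/10) = 10^(81.2/10) + 10^(72.6/10) + 10^(80.9/10) + 10^(78.8/10) + 10^(81.4/10) = 4.869e+08.
L_total = 10·log₁₀(4.869e+08) = 86.87 dB SPL.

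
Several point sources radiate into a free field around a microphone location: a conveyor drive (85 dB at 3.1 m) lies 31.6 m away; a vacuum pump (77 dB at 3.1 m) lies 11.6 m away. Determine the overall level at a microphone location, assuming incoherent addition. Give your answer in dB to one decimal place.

Apply inverse-square spreading to bring every level to the receiver, then sum 10^(L/10).
conveyor drive: 85 − 20·log₁₀(31.6/3.1) = 85 − 20.17 = 64.83 dB.
vacuum pump: 77 − 20·log₁₀(11.6/3.1) = 77 − 11.46 = 65.54 dB.
Σ 10^(L/10) = 6.623e+06 → L_total = 10·log₁₀(6.623e+06) = 68.21 dB.

68.2 dB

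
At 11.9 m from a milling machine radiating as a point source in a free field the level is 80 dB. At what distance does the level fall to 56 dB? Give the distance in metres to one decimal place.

For a point source L₁ − L₂ = 20·log₁₀(r₂/r₁), so r₂ = r₁·10^((L₁−L₂)/20).
r₂ = 11.9·10^((80−56)/20) = 11.9·10^(24.0/20) = 188.60 m.

188.6 m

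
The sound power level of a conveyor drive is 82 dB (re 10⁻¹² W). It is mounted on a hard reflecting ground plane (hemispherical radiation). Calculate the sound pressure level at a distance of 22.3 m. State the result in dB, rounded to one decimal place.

47.1 dB

The power spreads over a hemisphere of area 2π·r², so L_p = L_w − 10·log₁₀(2π·r²).
2π·r² = 3125 m², 10·log₁₀ of that is 34.948 dB.
L_p = 82 − 34.948 = 47.05 dB.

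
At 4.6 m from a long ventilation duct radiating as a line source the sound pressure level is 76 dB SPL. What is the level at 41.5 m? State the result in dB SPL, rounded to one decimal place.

For a line source, L₂ = L₁ − 10·log₁₀(r₂/r₁).
L₂ = 76 − 10·log₁₀(41.5/4.6) = 76 − 9.553 = 66.45 dB SPL.

66.4 dB SPL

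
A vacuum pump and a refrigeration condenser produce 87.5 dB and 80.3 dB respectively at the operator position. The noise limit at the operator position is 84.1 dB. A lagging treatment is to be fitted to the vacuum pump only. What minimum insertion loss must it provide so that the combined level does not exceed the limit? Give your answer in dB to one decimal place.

5.7 dB

The untreated sources together contribute 10^(80.3/10) = 1.072e+08, i.e. 80.30 dB.
The limit corresponds to 10^(84.1/10) = 2.570e+08; subtracting the fixed part leaves 1.499e+08 for the vacuum pump, i.e. 81.76 dB.
Required insertion loss = 87.5 − 81.76 = 5.74 dB.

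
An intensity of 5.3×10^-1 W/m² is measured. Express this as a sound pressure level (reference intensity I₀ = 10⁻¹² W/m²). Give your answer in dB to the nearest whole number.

L = 10·log₁₀(I/I₀) = 10·log₁₀(5.3×10^-1/10⁻¹²) = 10·log₁₀(5.3×10^11).
L = 10·(0.7243 + 11) = 117.24 dB.

117 dB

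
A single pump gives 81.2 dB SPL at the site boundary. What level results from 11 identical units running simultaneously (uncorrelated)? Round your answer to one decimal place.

N identical incoherent sources raise the level by 10·log₁₀ N.
L_total = 81.2 + 10·log₁₀(11) = 81.2 + 10.414 = 91.61 dB SPL.

91.6 dB SPL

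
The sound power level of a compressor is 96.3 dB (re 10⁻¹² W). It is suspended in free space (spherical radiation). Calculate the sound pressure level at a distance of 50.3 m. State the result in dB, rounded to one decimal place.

The power spreads over a sphere of area 4π·r², so L_p = L_w − 10·log₁₀(4π·r²).
4π·r² = 3.179e+04 m², 10·log₁₀ of that is 45.023 dB.
L_p = 96.3 − 45.023 = 51.28 dB.

51.3 dB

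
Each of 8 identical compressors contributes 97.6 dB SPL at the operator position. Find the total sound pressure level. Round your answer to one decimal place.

L_total = L₁ + 10·log₁₀ N for N identical incoherent sources.
L_total = 97.6 + 10·log₁₀(8) = 97.6 + 9.031 = 106.63 dB SPL.

106.6 dB SPL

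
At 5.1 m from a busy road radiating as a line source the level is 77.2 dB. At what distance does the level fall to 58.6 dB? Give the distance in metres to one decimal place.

Line-source spreading drops the level by 10·log₁₀(r₂/r₁); inverting, r₂/r₁ = 10^(ΔL/10).
r₂ = 5.1·10^((77.2−58.6)/10) = 5.1·10^(18.6/10) = 369.46 m.

369.5 m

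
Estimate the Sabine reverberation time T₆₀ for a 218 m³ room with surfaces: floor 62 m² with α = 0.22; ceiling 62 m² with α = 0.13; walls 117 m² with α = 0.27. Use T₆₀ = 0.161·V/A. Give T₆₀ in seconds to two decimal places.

0.66 s

Summing Sᵢαᵢ: 62·0.22 + 62·0.13 + 117·0.27 = 53.29 m².
T₆₀ = 0.161·V/A = 0.161·218/53.29 = 0.659 s.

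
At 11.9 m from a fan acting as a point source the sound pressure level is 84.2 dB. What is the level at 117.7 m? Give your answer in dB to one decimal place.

64.3 dB

Point-source attenuation: ΔL = 20·log₁₀(r₂/r₁) = 20·log₁₀(117.7/11.9) = 19.905 dB.
L₂ = 84.2 − 20·log₁₀(117.7/11.9) = 84.2 − 19.905 = 64.30 dB.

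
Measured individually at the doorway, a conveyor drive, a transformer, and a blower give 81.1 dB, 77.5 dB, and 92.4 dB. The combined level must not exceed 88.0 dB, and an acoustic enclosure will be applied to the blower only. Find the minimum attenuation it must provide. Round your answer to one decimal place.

5.9 dB

Everything except the blower sums to 10^(81.1/10) + 10^(77.5/10) = 1.851e+08 in linear terms, 82.67 dB.
To meet 88.0 dB overall, the treated blower may contribute at most 10^(88.0/10) − 1.851e+08 = 4.459e+08, i.e. 86.49 dB.
So the blower must be reduced from 92.4 to 86.49 dB: IL = 5.91 dB.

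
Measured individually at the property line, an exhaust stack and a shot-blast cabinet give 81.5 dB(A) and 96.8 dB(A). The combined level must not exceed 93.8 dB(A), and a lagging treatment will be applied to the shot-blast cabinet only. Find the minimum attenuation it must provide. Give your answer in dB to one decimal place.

3.3 dB

Fixed contribution from the other source: Σ 10^(L/10) = 10^(81.5/10) = 1.413e+08 (81.50 dB(A)).
The limit corresponds to 10^(93.8/10) = 2.399e+09; subtracting the fixed part leaves 2.258e+09 for the shot-blast cabinet, i.e. 93.54 dB(A).
So the shot-blast cabinet must be reduced from 96.8 to 93.54 dB(A): IL = 3.26 dB.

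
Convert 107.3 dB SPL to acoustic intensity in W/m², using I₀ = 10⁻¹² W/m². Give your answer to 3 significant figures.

I/I₀ = 10^(107.3/10) = 5.37e+10, so I = 5.37e+10 × 10⁻¹² W/m².

0.0537 W/m²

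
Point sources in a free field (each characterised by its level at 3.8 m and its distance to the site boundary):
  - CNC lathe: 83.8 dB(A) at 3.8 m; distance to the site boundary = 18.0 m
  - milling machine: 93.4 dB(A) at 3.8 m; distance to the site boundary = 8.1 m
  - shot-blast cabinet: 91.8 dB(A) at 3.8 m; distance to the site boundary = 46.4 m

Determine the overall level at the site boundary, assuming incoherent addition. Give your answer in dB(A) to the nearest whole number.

87 dB(A)

Apply inverse-square spreading to bring every level to the receiver, then sum 10^(L/10).
CNC lathe: 83.8 − 20·log₁₀(18.0/3.8) = 83.8 − 13.51 = 70.29 dB(A).
milling machine: 93.4 − 20·log₁₀(8.1/3.8) = 93.4 − 6.57 = 86.83 dB(A).
shot-blast cabinet: 91.8 − 20·log₁₀(46.4/3.8) = 91.8 − 21.73 = 70.07 dB(A).
Σ 10^(L/10) = 5.023e+08 → L_total = 10·log₁₀(5.023e+08) = 87.01 dB(A).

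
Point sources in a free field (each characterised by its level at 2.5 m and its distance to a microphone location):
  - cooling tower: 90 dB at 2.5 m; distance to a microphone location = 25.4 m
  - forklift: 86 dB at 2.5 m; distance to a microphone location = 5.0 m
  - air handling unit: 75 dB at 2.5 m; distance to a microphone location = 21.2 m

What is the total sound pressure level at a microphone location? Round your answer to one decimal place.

First find each source's level at the receiver (point-source: −20·log₁₀(r/r_ref)), then combine on an intensity basis.
cooling tower: 90 − 20·log₁₀(25.4/2.5) = 90 − 20.14 = 69.86 dB.
forklift: 86 − 20·log₁₀(5.0/2.5) = 86 − 6.02 = 79.98 dB.
air handling unit: 75 − 20·log₁₀(21.2/2.5) = 75 − 18.57 = 56.43 dB.
Σ 10^(L/10) = 1.097e+08 → L_total = 10·log₁₀(1.097e+08) = 80.40 dB.

80.4 dB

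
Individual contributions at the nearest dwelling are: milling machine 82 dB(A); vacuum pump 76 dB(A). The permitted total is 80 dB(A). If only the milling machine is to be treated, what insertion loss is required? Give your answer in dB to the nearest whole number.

Everything except the milling machine sums to 10^(76/10) = 3.981e+07 in linear terms, 76.00 dB(A).
The limit corresponds to 10^(80/10) = 1.000e+08; subtracting the fixed part leaves 6.019e+07 for the milling machine, i.e. 77.80 dB(A).
Required insertion loss = 82 − 77.80 = 4.20 dB.

4 dB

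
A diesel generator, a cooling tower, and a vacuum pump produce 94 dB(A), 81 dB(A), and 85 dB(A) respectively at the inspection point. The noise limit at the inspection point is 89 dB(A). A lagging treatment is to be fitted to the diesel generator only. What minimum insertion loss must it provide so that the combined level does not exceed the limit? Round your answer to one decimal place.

8.5 dB

The untreated sources together contribute 10^(81/10) + 10^(85/10) = 4.421e+08, i.e. 86.46 dB(A).
To meet 89 dB(A) overall, the treated diesel generator may contribute at most 10^(89/10) − 4.421e+08 = 3.522e+08, i.e. 85.47 dB(A).
So the diesel generator must be reduced from 94 to 85.47 dB(A): IL = 8.53 dB.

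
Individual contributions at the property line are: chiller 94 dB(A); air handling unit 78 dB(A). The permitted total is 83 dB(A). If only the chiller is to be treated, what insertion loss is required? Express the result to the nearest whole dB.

Fixed contribution from the other source: Σ 10^(L/10) = 10^(78/10) = 6.310e+07 (78.00 dB(A)).
To meet 83 dB(A) overall, the treated chiller may contribute at most 10^(83/10) − 6.310e+07 = 1.364e+08, i.e. 81.35 dB(A).
Required insertion loss = 94 − 81.35 = 12.65 dB.

13 dB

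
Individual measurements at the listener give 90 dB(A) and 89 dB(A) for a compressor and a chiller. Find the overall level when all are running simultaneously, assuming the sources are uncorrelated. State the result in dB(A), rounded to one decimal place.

92.5 dB(A)

For uncorrelated sources the intensities add, so convert each level to linear form, sum, and take 10·log₁₀ of the total.
Σ 10^(L/10) = 10^(90/10) + 10^(89/10) = 1.794e+09.
L_total = 10·log₁₀(1.794e+09) = 92.54 dB(A).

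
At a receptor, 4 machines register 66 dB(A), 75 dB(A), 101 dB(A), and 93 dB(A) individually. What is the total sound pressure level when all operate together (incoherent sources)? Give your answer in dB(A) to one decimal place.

Incoherent sources combine by intensity addition: L_total = 10·log₁₀(Σ 10^(L_i/10)).
Σ 10^(L/10) = 10^(66/10) + 10^(75/10) + 10^(101/10) + 10^(93/10) = 1.462e+10.
L_total = 10·log₁₀(1.462e+10) = 101.65 dB(A).

101.6 dB(A)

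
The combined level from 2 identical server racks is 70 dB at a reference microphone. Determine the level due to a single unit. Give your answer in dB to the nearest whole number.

67 dB

For N identical incoherent sources L_total = L₁ + 10·log₁₀ N, so L₁ = 70 − 10·log₁₀(2) = 70 − 3.010.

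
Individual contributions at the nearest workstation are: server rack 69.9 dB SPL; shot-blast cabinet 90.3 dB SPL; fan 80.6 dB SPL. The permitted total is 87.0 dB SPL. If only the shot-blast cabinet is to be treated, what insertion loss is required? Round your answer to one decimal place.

4.5 dB

The untreated sources together contribute 10^(69.9/10) + 10^(80.6/10) = 1.246e+08, i.e. 80.95 dB SPL.
The limit corresponds to 10^(87.0/10) = 5.012e+08; subtracting the fixed part leaves 3.766e+08 for the shot-blast cabinet, i.e. 85.76 dB SPL.
Required insertion loss = 90.3 − 85.76 = 4.54 dB.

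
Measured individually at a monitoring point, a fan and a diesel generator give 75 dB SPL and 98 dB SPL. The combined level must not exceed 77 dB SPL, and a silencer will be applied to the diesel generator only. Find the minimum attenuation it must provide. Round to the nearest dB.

The untreated sources together contribute 10^(75/10) = 3.162e+07, i.e. 75.00 dB SPL.
The limit corresponds to 10^(77/10) = 5.012e+07; subtracting the fixed part leaves 1.850e+07 for the diesel generator, i.e. 72.67 dB SPL.
Required insertion loss = 98 − 72.67 = 25.33 dB.

25 dB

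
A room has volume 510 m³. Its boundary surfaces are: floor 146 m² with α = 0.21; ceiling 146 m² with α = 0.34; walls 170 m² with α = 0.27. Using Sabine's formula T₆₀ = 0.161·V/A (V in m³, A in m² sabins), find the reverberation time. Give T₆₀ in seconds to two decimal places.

Total absorption A = 146·0.21 + 146·0.34 + 170·0.27 = 126.20 m² sabins.
T₆₀ = 0.161 × 510 / 126.20 = 0.651 s.

0.65 s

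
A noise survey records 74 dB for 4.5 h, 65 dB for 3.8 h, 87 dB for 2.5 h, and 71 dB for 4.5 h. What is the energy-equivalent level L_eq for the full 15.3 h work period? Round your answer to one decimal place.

L_eq = 10·log₁₀[(1/T)·Σ tᵢ·10^(Lᵢ/10)] with T = 15.3 h.
Σ tᵢ·10^(Lᵢ/10) = 4.5·10^(74/10) + 3.8·10^(65/10) + 2.5·10^(87/10) + 4.5·10^(71/10) = 1.435e+09.
L_eq = 10·log₁₀(1.435e+09/15.3) = 79.72 dB.

79.7 dB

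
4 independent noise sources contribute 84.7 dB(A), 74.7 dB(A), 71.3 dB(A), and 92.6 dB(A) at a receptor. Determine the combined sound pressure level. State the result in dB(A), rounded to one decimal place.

93.3 dB(A)

Incoherent sources combine by intensity addition: L_total = 10·log₁₀(Σ 10^(L_i/10)).
Σ 10^(L/10) = 10^(84.7/10) + 10^(74.7/10) + 10^(71.3/10) + 10^(92.6/10) = 2.158e+09.
L_total = 10·log₁₀(2.158e+09) = 93.34 dB(A).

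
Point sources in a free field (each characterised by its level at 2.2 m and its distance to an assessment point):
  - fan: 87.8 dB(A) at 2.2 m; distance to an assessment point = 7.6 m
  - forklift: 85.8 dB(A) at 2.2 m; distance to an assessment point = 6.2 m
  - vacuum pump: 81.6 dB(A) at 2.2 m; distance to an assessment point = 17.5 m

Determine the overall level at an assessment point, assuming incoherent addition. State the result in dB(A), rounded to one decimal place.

80.0 dB(A)

Apply inverse-square spreading to bring every level to the receiver, then sum 10^(L/10).
fan: 87.8 − 20·log₁₀(7.6/2.2) = 87.8 − 10.77 = 77.03 dB(A).
forklift: 85.8 − 20·log₁₀(6.2/2.2) = 85.8 − 9.00 = 76.80 dB(A).
vacuum pump: 81.6 − 20·log₁₀(17.5/2.2) = 81.6 − 18.01 = 63.59 dB(A).
Σ 10^(L/10) = 1.006e+08 → L_total = 10·log₁₀(1.006e+08) = 80.03 dB(A).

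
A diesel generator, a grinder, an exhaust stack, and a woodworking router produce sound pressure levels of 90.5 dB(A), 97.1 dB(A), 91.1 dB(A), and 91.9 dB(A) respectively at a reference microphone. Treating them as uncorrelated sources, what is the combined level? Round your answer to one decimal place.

99.6 dB(A)

For uncorrelated sources the intensities add, so convert each level to linear form, sum, and take 10·log₁₀ of the total.
Σ 10^(L/10) = 10^(90.5/10) + 10^(97.1/10) + 10^(91.1/10) + 10^(91.9/10) = 9.088e+09.
L_total = 10·log₁₀(9.088e+09) = 99.58 dB(A).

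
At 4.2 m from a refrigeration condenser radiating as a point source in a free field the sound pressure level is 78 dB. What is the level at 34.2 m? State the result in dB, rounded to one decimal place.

59.8 dB

Spherical spreading from a point source gives a 20·log₁₀(r₂/r₁) drop.
L₂ = 78 − 20·log₁₀(34.2/4.2) = 78 − 18.216 = 59.78 dB.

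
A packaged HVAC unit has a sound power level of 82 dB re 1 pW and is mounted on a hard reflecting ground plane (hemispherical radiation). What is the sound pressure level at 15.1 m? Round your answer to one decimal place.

L_p = L_w − 10·log₁₀(2π·r²) with r = 15.1 m.
2π·r² = 1433 m², 10·log₁₀ of that is 31.561 dB.
L_p = 82 − 31.561 = 50.44 dB.

50.4 dB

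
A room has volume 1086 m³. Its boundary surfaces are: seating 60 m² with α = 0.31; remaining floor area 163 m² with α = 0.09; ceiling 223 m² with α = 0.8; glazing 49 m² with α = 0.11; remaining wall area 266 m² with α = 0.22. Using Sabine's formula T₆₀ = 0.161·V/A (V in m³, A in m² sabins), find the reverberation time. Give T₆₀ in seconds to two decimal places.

0.63 s

A = Σ Sᵢαᵢ = 60·0.31 + 163·0.09 + 223·0.8 + 49·0.11 + 266·0.22 = 275.58 m².
T₆₀ = 0.161·V/A = 0.161·1086/275.58 = 0.634 s.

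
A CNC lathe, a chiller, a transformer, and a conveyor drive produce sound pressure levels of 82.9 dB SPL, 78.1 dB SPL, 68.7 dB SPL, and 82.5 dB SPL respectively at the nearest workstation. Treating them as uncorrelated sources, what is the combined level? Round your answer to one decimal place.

86.5 dB SPL

For uncorrelated sources the intensities add, so convert each level to linear form, sum, and take 10·log₁₀ of the total.
Σ 10^(L/10) = 10^(82.9/10) + 10^(78.1/10) + 10^(68.7/10) + 10^(82.5/10) = 4.448e+08.
L_total = 10·log₁₀(4.448e+08) = 86.48 dB SPL.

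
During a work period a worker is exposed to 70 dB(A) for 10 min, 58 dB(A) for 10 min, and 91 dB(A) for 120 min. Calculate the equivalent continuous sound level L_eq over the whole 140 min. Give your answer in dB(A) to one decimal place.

90.3 dB(A)

L_eq = 10·log₁₀[(1/T)·Σ tᵢ·10^(Lᵢ/10)] with T = 140 min.
Σ tᵢ·10^(Lᵢ/10) = 10·10^(70/10) + 10·10^(58/10) + 120·10^(91/10) = 1.512e+11.
L_eq = 10·log₁₀(1.512e+11/140) = 90.33 dB(A).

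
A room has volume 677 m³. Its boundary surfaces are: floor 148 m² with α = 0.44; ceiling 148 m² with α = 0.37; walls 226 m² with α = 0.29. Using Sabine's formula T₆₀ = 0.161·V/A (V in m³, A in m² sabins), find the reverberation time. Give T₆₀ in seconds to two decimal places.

0.59 s

Summing Sᵢαᵢ: 148·0.44 + 148·0.37 + 226·0.29 = 185.42 m².
T₆₀ = 0.161·V/A = 0.161·677/185.42 = 0.588 s.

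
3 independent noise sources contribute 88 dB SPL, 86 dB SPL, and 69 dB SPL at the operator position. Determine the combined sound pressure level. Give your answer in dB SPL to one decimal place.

Incoherent sources combine by intensity addition: L_total = 10·log₁₀(Σ 10^(L_i/10)).
Σ 10^(L/10) = 10^(88/10) + 10^(86/10) + 10^(69/10) = 1.037e+09.
L_total = 10·log₁₀(1.037e+09) = 90.16 dB SPL.

90.2 dB SPL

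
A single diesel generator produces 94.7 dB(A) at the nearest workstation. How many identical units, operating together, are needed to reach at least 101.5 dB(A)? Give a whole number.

5

Need L₁ + 10·log₁₀ N ≥ 101.5, i.e. log₁₀ N ≥ 0.68.
N ≥ 10^(6.8/10) = 4.786, so N = 5.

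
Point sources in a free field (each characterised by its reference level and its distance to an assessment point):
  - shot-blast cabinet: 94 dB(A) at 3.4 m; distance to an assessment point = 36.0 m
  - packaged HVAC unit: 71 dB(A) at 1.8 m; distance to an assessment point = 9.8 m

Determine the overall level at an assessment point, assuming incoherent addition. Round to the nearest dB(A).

74 dB(A)

Apply inverse-square spreading to bring every level to the receiver, then sum 10^(L/10).
shot-blast cabinet: 94 − 20·log₁₀(36.0/3.4) = 94 − 20.50 = 73.50 dB(A).
packaged HVAC unit: 71 − 20·log₁₀(9.8/1.8) = 71 − 14.72 = 56.28 dB(A).
Σ 10^(L/10) = 2.283e+07 → L_total = 10·log₁₀(2.283e+07) = 73.59 dB(A).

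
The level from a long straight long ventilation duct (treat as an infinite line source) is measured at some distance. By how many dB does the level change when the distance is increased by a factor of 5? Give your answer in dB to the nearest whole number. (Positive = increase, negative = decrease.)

-7 dB

Line-source spreading: ΔL = −10·log₁₀(r₂/r₁).
ΔL = −10·log₁₀(5) = -6.99 dB.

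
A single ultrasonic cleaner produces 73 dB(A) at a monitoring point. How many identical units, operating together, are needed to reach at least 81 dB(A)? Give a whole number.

Need L₁ + 10·log₁₀ N ≥ 81, i.e. log₁₀ N ≥ 0.80.
N ≥ 10^(8.0/10) = 6.310, so N = 7.

7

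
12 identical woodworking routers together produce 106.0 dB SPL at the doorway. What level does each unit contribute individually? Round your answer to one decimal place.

95.2 dB SPL

12 equal contributions raise the level by 10·log₁₀ 12 = 10.792 dB, so each unit alone gives 106.0 − 10.792.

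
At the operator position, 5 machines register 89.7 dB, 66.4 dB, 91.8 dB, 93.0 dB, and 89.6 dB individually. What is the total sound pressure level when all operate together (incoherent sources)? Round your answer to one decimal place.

97.3 dB

Incoherent sources combine by intensity addition: L_total = 10·log₁₀(Σ 10^(L_i/10)).
Σ 10^(L/10) = 10^(89.7/10) + 10^(66.4/10) + 10^(91.8/10) + 10^(93.0/10) + 10^(89.6/10) = 5.358e+09.
L_total = 10·log₁₀(5.358e+09) = 97.29 dB.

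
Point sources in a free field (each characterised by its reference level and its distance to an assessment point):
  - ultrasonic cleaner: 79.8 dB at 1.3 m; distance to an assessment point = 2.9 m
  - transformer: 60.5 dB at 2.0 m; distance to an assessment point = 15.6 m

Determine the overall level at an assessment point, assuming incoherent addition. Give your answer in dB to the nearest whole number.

First find each source's level at the receiver (point-source: −20·log₁₀(r/r_ref)), then combine on an intensity basis.
ultrasonic cleaner: 79.8 − 20·log₁₀(2.9/1.3) = 79.8 − 6.97 = 72.83 dB.
transformer: 60.5 − 20·log₁₀(15.6/2.0) = 60.5 − 17.84 = 42.66 dB.
Σ 10^(L/10) = 1.921e+07 → L_total = 10·log₁₀(1.921e+07) = 72.84 dB.

73 dB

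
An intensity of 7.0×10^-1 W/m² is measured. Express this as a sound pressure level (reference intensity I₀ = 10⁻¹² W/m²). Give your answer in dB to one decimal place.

L = 10·log₁₀(I/I₀) = 10·log₁₀(7.0×10^-1/10⁻¹²) = 10·log₁₀(7.0×10^11).
L = 10·(0.8451 + 11) = 118.45 dB.

118.5 dB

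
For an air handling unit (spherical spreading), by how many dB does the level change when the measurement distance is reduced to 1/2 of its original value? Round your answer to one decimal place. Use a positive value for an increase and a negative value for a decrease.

A point source loses 6 dB per doubling of distance; generally ΔL = −20·log₁₀(r₂/r₁).
ΔL = −20·log₁₀(0.5) = +6.02 dB.

+6.0 dB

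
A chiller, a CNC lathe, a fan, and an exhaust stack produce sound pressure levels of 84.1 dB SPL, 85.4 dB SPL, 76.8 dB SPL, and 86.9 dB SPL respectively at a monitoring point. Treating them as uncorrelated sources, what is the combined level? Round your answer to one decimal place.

90.6 dB SPL

Incoherent sources combine by intensity addition: L_total = 10·log₁₀(Σ 10^(L_i/10)).
Σ 10^(L/10) = 10^(84.1/10) + 10^(85.4/10) + 10^(76.8/10) + 10^(86.9/10) = 1.141e+09.
L_total = 10·log₁₀(1.141e+09) = 90.57 dB SPL.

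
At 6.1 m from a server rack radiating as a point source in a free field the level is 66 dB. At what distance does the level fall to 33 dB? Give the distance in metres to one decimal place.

272.5 m

For a point source L₁ − L₂ = 20·log₁₀(r₂/r₁), so r₂ = r₁·10^((L₁−L₂)/20).
r₂ = 6.1·10^((66−33)/20) = 6.1·10^(33.0/20) = 272.48 m.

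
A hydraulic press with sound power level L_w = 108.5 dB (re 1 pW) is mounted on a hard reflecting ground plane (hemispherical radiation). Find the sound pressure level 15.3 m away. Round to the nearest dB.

Free-field hemispherical radiation: L_p = L_w − 10·log₁₀(2π·r²), r = 15.3 m.
2π·r² = 1471 m², 10·log₁₀ of that is 31.676 dB.
L_p = 108.5 − 31.676 = 76.82 dB.

77 dB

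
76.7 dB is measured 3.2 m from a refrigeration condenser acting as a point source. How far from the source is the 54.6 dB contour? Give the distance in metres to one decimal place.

Point-source spreading drops the level by 20·log₁₀(r₂/r₁); inverting, r₂/r₁ = 10^(ΔL/20).
r₂ = 3.2·10^((76.7−54.6)/20) = 3.2·10^(22.1/20) = 40.75 m.

40.8 m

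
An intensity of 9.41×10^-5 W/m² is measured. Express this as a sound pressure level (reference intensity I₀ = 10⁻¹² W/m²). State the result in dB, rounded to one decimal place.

79.7 dB

L = 10·log₁₀(I/I₀) = 10·log₁₀(9.41×10^-5/10⁻¹²) = 10·log₁₀(9.41×10^7).
L = 10·(0.9736 + 7) = 79.74 dB.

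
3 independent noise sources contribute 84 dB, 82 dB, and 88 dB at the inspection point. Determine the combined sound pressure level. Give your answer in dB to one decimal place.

90.2 dB

Incoherent sources combine by intensity addition: L_total = 10·log₁₀(Σ 10^(L_i/10)).
Σ 10^(L/10) = 10^(84/10) + 10^(82/10) + 10^(88/10) = 1.041e+09.
L_total = 10·log₁₀(1.041e+09) = 90.17 dB.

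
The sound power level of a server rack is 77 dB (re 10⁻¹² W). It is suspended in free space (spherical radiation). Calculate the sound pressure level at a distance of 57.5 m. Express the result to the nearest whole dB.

31 dB

L_p = L_w − 10·log₁₀(4π·r²) with r = 57.5 m.
4π·r² = 4.155e+04 m², 10·log₁₀ of that is 46.185 dB.
L_p = 77 − 46.185 = 30.81 dB.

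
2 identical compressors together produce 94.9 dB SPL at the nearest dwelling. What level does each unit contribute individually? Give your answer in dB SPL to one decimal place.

91.9 dB SPL

Dividing the total intensity by 2 lowers the level by 10·log₁₀ 2 = 3.010 dB: L₁ = 94.9 − 3.010.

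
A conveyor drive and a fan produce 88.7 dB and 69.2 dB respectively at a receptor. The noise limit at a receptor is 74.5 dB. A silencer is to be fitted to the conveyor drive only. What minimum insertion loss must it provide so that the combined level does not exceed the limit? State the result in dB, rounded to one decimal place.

Everything except the conveyor drive sums to 10^(69.2/10) = 8.318e+06 in linear terms, 69.20 dB.
The limit corresponds to 10^(74.5/10) = 2.818e+07; subtracting the fixed part leaves 1.987e+07 for the conveyor drive, i.e. 72.98 dB.
So the conveyor drive must be reduced from 88.7 to 72.98 dB: IL = 15.72 dB.

15.7 dB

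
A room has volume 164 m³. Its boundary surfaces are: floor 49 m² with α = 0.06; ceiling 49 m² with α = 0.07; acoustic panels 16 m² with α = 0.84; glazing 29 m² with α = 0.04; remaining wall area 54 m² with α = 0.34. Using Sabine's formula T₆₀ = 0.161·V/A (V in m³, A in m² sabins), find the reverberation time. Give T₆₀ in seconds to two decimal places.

Summing Sᵢαᵢ: 49·0.06 + 49·0.07 + 16·0.84 + 29·0.04 + 54·0.34 = 39.33 m².
T₆₀ = 0.161 × 164 / 39.33 = 0.671 s.

0.67 s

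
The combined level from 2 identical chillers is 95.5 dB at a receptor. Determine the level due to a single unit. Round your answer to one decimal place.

For N identical incoherent sources L_total = L₁ + 10·log₁₀ N, so L₁ = 95.5 − 10·log₁₀(2) = 95.5 − 3.010.

92.5 dB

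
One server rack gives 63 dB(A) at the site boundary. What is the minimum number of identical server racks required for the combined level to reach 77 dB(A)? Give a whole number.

The shortfall is 77 − 63 = 14.0 dB, and N units add 10·log₁₀ N, so need 10·log₁₀ N ≥ 14.0.
N ≥ 10^(14.0/10) = 25.119, so N = 26.

26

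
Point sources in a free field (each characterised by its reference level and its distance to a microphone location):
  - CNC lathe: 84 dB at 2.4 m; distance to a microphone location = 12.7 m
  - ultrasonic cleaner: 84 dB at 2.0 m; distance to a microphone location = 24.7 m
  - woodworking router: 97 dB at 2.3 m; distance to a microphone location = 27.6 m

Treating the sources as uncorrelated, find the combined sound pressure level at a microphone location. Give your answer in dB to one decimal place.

76.6 dB

Propagate each source to the receiver with L = L_ref − 20·log₁₀(r/r_ref), then add intensities.
CNC lathe: 84 − 20·log₁₀(12.7/2.4) = 84 − 14.47 = 69.53 dB.
ultrasonic cleaner: 84 − 20·log₁₀(24.7/2.0) = 84 − 21.83 = 62.17 dB.
woodworking router: 97 − 20·log₁₀(27.6/2.3) = 97 − 21.58 = 75.42 dB.
Σ 10^(L/10) = 4.542e+07 → L_total = 10·log₁₀(4.542e+07) = 76.57 dB.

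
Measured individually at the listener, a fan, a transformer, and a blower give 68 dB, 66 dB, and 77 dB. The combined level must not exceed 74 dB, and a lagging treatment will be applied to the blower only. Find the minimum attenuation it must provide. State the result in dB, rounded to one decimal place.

Everything except the blower sums to 10^(68/10) + 10^(66/10) = 1.029e+07 in linear terms, 70.12 dB.
To meet 74 dB overall, the treated blower may contribute at most 10^(74/10) − 1.029e+07 = 1.483e+07, i.e. 71.71 dB.
So the blower must be reduced from 77 to 71.71 dB: IL = 5.29 dB.

5.3 dB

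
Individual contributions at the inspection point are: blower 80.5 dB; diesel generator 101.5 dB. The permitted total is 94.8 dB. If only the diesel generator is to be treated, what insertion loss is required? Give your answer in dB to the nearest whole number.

7 dB

Everything except the diesel generator sums to 10^(80.5/10) = 1.122e+08 in linear terms, 80.50 dB.
The limit corresponds to 10^(94.8/10) = 3.020e+09; subtracting the fixed part leaves 2.908e+09 for the diesel generator, i.e. 94.64 dB.
Required insertion loss = 101.5 − 94.64 = 6.86 dB.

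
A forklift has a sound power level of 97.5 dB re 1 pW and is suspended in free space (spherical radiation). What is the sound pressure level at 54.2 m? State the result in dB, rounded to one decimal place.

The power spreads over a sphere of area 4π·r², so L_p = L_w − 10·log₁₀(4π·r²).
4π·r² = 3.692e+04 m², 10·log₁₀ of that is 45.672 dB.
L_p = 97.5 − 45.672 = 51.83 dB.

51.8 dB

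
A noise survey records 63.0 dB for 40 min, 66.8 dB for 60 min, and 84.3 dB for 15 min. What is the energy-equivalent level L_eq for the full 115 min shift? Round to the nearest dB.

76 dB

L_eq = 10·log₁₀[(1/T)·Σ tᵢ·10^(Lᵢ/10)] with T = 115 min.
Σ tᵢ·10^(Lᵢ/10) = 40·10^(63.0/10) + 60·10^(66.8/10) + 15·10^(84.3/10) = 4.404e+09.
L_eq = 10·log₁₀(4.404e+09/115) = 75.83 dB.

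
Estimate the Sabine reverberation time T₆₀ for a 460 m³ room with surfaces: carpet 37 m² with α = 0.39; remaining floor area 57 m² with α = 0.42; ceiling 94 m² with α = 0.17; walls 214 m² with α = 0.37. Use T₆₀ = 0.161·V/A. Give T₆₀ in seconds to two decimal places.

A = Σ Sᵢαᵢ = 37·0.39 + 57·0.42 + 94·0.17 + 214·0.37 = 133.53 m².
T₆₀ = 0.161·V/A = 0.161·460/133.53 = 0.555 s.

0.55 s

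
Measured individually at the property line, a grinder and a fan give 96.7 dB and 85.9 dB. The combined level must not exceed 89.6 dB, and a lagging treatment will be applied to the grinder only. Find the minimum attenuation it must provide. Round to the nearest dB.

10 dB

Everything except the grinder sums to 10^(85.9/10) = 3.890e+08 in linear terms, 85.90 dB.
To meet 89.6 dB overall, the treated grinder may contribute at most 10^(89.6/10) − 3.890e+08 = 5.230e+08, i.e. 87.18 dB.
Required insertion loss = 96.7 − 87.18 = 9.52 dB.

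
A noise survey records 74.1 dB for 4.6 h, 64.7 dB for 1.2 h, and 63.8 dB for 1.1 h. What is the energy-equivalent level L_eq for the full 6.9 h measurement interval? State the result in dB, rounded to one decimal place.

The energy average is taken in the linear domain: L_eq = 10·log₁₀[(Σ tᵢ·10^(Lᵢ/10))/T], T = 6.9 h.
Σ tᵢ·10^(Lᵢ/10) = 4.6·10^(74.1/10) + 1.2·10^(64.7/10) + 1.1·10^(63.8/10) = 1.244e+08.
L_eq = 10·log₁₀(1.244e+08/6.9) = 72.56 dB.

72.6 dB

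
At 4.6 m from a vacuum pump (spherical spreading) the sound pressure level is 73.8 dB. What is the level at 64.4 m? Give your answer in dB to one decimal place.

Spherical spreading from a point source gives a 20·log₁₀(r₂/r₁) drop.
L₂ = 73.8 − 20·log₁₀(64.4/4.6) = 73.8 − 22.923 = 50.88 dB.

50.9 dB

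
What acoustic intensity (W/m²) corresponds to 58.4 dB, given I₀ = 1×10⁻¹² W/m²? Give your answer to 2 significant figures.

6.9e-07 W/m²

I/I₀ = 10^(58.4/10) = 6.918e+05, so I = 6.918e+05 × 10⁻¹² W/m².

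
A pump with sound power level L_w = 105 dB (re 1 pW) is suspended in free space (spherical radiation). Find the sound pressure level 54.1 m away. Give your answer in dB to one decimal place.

Free-field spherical radiation: L_p = L_w − 10·log₁₀(4π·r²), r = 54.1 m.
4π·r² = 3.678e+04 m², 10·log₁₀ of that is 45.656 dB.
L_p = 105 − 45.656 = 59.34 dB.

59.3 dB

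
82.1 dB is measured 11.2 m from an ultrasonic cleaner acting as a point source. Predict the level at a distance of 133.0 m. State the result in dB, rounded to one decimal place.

60.6 dB

Point-source attenuation: ΔL = 20·log₁₀(r₂/r₁) = 20·log₁₀(133.0/11.2) = 21.493 dB.
L₂ = 82.1 − 20·log₁₀(133.0/11.2) = 82.1 − 21.493 = 60.61 dB.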